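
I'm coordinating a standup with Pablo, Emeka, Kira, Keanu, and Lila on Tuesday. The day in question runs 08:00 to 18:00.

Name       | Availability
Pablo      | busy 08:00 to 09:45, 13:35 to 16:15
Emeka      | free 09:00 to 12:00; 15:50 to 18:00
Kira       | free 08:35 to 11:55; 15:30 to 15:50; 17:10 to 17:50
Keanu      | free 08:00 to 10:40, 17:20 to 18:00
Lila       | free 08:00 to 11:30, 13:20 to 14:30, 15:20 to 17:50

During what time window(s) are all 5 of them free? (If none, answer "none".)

Pablo free: 09:45-13:35, 16:15-18:00 (invert busy blocks within the working day).
Emeka free: 09:00-12:00, 15:50-18:00.
Kira free: 08:35-11:55, 15:30-15:50, 17:10-17:50.
Keanu free: 08:00-10:40, 17:20-18:00.
Lila free: 08:00-11:30, 13:20-14:30, 15:20-17:50.
Pablo ∩ Emeka: 09:45-12:00, 16:15-18:00.
Pablo ∩ Emeka ∩ Kira: 09:45-11:55, 17:10-17:50.
Pablo ∩ Emeka ∩ Kira ∩ Keanu: 09:45-10:40, 17:20-17:50.
Pablo ∩ Emeka ∩ Kira ∩ Keanu ∩ Lila: 09:45-10:40, 17:20-17:50.

09:45-10:40, 17:20-17:50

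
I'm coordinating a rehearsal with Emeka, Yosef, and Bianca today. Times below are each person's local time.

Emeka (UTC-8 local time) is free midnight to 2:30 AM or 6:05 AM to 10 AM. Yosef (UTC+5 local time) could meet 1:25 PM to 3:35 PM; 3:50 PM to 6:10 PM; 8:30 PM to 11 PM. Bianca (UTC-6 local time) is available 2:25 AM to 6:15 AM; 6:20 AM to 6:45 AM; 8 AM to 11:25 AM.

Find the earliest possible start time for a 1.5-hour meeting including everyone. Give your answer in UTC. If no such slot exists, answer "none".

08:25

Emeka in UTC: 08:00-10:30, 14:05-18:00 (add 8h to convert from UTC-8).
Yosef in UTC: 08:25-10:35, 10:50-13:10, 15:30-18:00 (subtract 5h to convert from UTC+5).
Bianca in UTC: 08:25-12:15, 12:20-12:45, 14:00-17:25 (add 6h to convert from UTC-6).
Emeka ∩ Yosef: 08:25-10:30, 15:30-18:00.
Emeka ∩ Yosef ∩ Bianca: 08:25-10:30, 15:30-17:25.
The first common window of at least 90 minutes is 08:25-10:30, so the earliest start is 08:25.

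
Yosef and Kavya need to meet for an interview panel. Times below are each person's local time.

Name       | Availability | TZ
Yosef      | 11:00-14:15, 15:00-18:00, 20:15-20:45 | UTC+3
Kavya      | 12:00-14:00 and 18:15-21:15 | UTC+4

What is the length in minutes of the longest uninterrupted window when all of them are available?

120

Yosef in UTC: 08:00-11:15, 12:00-15:00, 17:15-17:45 (subtract 3h to convert from UTC+3).
Kavya in UTC: 08:00-10:00, 14:15-17:15 (subtract 4h to convert from UTC+4).
Yosef ∩ Kavya: 08:00-10:00, 14:15-15:00.
So the common availability across everyone is 08:00-10:00, 14:15-15:00.
The longest is 08:00-10:00 at 120 minutes.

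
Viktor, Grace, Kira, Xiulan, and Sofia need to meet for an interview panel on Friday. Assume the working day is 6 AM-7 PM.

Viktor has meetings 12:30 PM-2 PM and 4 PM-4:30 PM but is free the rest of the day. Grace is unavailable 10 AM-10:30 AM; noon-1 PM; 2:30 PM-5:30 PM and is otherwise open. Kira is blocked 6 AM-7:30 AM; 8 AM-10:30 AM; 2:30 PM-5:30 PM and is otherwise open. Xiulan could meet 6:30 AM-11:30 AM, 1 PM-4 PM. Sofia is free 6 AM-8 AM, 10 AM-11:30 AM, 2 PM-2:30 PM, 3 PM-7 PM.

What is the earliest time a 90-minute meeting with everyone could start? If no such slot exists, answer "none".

Viktor free: 06:00-12:30, 14:00-16:00, 16:30-19:00 (invert busy blocks within the working day).
Grace free: 06:00-10:00, 10:30-12:00, 13:00-14:30, 17:30-19:00 (invert busy blocks within the working day).
Kira free: 07:30-08:00, 10:30-14:30, 17:30-19:00 (invert busy blocks within the working day).
Xiulan free: 06:30-11:30, 13:00-16:00.
Sofia free: 06:00-08:00, 10:00-11:30, 14:00-14:30, 15:00-19:00.
Viktor ∩ Grace: 06:00-10:00, 10:30-12:00, 14:00-14:30, 17:30-19:00.
Viktor ∩ Grace ∩ Kira: 07:30-08:00, 10:30-12:00, 14:00-14:30, 17:30-19:00.
Viktor ∩ Grace ∩ Kira ∩ Xiulan: 07:30-08:00, 10:30-11:30, 14:00-14:30.
Viktor ∩ Grace ∩ Kira ∩ Xiulan ∩ Sofia: 07:30-08:00, 10:30-11:30, 14:00-14:30.
So the common availability across everyone is 07:30-08:00, 10:30-11:30, 14:00-14:30.
No common window is at least 90 minutes long.

none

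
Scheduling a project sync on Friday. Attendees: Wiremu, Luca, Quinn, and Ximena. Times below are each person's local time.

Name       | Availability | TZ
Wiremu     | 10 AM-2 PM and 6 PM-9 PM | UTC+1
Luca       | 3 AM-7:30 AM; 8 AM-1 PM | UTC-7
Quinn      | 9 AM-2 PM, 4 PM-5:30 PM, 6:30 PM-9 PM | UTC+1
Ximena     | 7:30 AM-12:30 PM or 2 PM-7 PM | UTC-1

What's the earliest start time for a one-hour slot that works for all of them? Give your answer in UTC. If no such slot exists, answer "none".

10:00

Wiremu in UTC: 09:00-13:00, 17:00-20:00 (subtract 1h to convert from UTC+1).
Luca in UTC: 10:00-14:30, 15:00-20:00 (add 7h to convert from UTC-7).
Quinn in UTC: 08:00-13:00, 15:00-16:30, 17:30-20:00 (subtract 1h to convert from UTC+1).
Ximena in UTC: 08:30-13:30, 15:00-20:00 (add 1h to convert from UTC-1).
Wiremu ∩ Luca: 10:00-13:00, 17:00-20:00.
Wiremu ∩ Luca ∩ Quinn: 10:00-13:00, 17:30-20:00.
Wiremu ∩ Luca ∩ Quinn ∩ Ximena: 10:00-13:00, 17:30-20:00.
The first common window of at least 60 minutes is 10:00-13:00, so the earliest start is 10:00.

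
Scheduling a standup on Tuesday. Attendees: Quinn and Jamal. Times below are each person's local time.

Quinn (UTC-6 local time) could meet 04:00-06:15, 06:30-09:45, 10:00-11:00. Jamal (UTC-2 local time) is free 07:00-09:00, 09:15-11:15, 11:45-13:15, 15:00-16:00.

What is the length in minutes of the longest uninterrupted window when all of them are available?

90

Quinn in UTC: 10:00-12:15, 12:30-15:45, 16:00-17:00 (add 6h to convert from UTC-6).
Jamal in UTC: 09:00-11:00, 11:15-13:15, 13:45-15:15, 17:00-18:00 (add 2h to convert from UTC-2).
Quinn ∩ Jamal: 10:00-11:00, 11:15-12:15, 12:30-13:15, 13:45-15:15.
The longest is 13:45-15:15 at 90 minutes.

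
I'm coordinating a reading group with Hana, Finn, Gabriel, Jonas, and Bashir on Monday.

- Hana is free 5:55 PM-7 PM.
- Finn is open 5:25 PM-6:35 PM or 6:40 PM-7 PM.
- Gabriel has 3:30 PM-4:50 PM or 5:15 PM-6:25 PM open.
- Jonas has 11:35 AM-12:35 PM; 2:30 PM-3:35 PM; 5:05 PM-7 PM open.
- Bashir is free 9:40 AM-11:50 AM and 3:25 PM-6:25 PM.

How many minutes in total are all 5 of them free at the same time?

30

Hana ∩ Finn: 17:55-18:35, 18:40-19:00.
Hana ∩ Finn ∩ Gabriel: 17:55-18:25.
Hana ∩ Finn ∩ Gabriel ∩ Jonas: 17:55-18:25.
Hana ∩ Finn ∩ Gabriel ∩ Jonas ∩ Bashir: 17:55-18:25.
That's a single block of 30 minutes.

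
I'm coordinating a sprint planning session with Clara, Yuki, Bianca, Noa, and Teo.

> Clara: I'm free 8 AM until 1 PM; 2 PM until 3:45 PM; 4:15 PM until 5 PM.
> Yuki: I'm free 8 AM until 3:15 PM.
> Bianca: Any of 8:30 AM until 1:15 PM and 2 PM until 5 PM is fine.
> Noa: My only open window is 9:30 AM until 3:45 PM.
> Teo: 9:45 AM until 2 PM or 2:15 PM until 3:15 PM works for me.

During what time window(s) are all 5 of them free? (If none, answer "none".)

09:45-13:00, 14:15-15:15

Clara ∩ Yuki: 08:00-13:00, 14:00-15:15.
Clara ∩ Yuki ∩ Bianca: 08:30-13:00, 14:00-15:15.
Clara ∩ Yuki ∩ Bianca ∩ Noa: 09:30-13:00, 14:00-15:15.
Clara ∩ Yuki ∩ Bianca ∩ Noa ∩ Teo: 09:45-13:00, 14:15-15:15.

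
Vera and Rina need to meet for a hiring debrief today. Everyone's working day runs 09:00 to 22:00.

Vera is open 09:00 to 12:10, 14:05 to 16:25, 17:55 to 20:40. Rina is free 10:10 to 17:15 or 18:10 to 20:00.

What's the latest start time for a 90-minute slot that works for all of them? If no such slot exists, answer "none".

Vera ∩ Rina: 10:10-12:10, 14:05-16:25, 18:10-20:00.
The last common window of at least 90 minutes is 18:10-20:00; a 90-minute meeting can start as late as 18:30 and still end by 20:00.

18:30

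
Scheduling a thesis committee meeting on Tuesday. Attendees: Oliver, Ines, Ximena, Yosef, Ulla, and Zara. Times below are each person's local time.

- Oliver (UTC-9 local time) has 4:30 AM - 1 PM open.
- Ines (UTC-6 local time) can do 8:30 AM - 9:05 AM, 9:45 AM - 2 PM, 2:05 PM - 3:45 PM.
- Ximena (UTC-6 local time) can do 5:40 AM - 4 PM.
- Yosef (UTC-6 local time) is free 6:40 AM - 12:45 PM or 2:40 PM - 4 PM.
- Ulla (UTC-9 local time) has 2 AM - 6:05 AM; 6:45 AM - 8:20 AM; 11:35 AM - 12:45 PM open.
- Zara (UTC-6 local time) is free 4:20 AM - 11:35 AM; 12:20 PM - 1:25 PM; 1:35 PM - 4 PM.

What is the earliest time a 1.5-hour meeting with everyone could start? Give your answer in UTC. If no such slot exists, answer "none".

15:45

Oliver in UTC: 13:30-22:00 (add 9h to convert from UTC-9).
Ines in UTC: 14:30-15:05, 15:45-20:00, 20:05-21:45 (add 6h to convert from UTC-6).
Ximena in UTC: 11:40-22:00 (add 6h to convert from UTC-6).
Yosef in UTC: 12:40-18:45, 20:40-22:00 (add 6h to convert from UTC-6).
Ulla in UTC: 11:00-15:05, 15:45-17:20, 20:35-21:45 (add 9h to convert from UTC-9).
Zara in UTC: 10:20-17:35, 18:20-19:25, 19:35-22:00 (add 6h to convert from UTC-6).
Oliver ∩ Ines: 14:30-15:05, 15:45-20:00, 20:05-21:45.
Oliver ∩ Ines ∩ Ximena: 14:30-15:05, 15:45-20:00, 20:05-21:45.
Oliver ∩ Ines ∩ Ximena ∩ Yosef: 14:30-15:05, 15:45-18:45, 20:40-21:45.
Oliver ∩ Ines ∩ Ximena ∩ Yosef ∩ Ulla: 14:30-15:05, 15:45-17:20, 20:40-21:45.
Oliver ∩ Ines ∩ Ximena ∩ Yosef ∩ Ulla ∩ Zara: 14:30-15:05, 15:45-17:20, 20:40-21:45.
So the common availability across everyone is 14:30-15:05, 15:45-17:20, 20:40-21:45.
The first common window of at least 90 minutes is 15:45-17:20, so the earliest start is 15:45.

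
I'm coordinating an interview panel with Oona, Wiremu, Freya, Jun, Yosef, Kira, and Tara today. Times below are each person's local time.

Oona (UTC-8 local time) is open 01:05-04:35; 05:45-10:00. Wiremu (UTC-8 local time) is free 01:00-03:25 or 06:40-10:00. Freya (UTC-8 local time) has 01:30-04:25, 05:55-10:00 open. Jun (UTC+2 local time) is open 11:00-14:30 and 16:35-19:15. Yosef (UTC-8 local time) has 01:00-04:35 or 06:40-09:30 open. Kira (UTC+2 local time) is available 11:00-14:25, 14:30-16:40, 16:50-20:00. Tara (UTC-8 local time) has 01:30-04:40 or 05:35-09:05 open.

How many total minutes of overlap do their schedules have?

250

Oona in UTC: 09:05-12:35, 13:45-18:00 (add 8h to convert from UTC-8).
Wiremu in UTC: 09:00-11:25, 14:40-18:00 (add 8h to convert from UTC-8).
Freya in UTC: 09:30-12:25, 13:55-18:00 (add 8h to convert from UTC-8).
Jun in UTC: 09:00-12:30, 14:35-17:15 (subtract 2h to convert from UTC+2).
Yosef in UTC: 09:00-12:35, 14:40-17:30 (add 8h to convert from UTC-8).
Kira in UTC: 09:00-12:25, 12:30-14:40, 14:50-18:00 (subtract 2h to convert from UTC+2).
Tara in UTC: 09:30-12:40, 13:35-17:05 (add 8h to convert from UTC-8).
Oona ∩ Wiremu: 09:05-11:25, 14:40-18:00.
Oona ∩ Wiremu ∩ Freya: 09:30-11:25, 14:40-18:00.
Oona ∩ Wiremu ∩ Freya ∩ Jun: 09:30-11:25, 14:40-17:15.
Oona ∩ Wiremu ∩ Freya ∩ Jun ∩ Yosef: 09:30-11:25, 14:40-17:15.
Oona ∩ Wiremu ∩ Freya ∩ Jun ∩ Yosef ∩ Kira: 09:30-11:25, 14:50-17:15.
Oona ∩ Wiremu ∩ Freya ∩ Jun ∩ Yosef ∩ Kira ∩ Tara: 09:30-11:25, 14:50-17:05.
So the common availability across everyone is 09:30-11:25, 14:50-17:05.
Summing the common windows: 115 + 135 = 250 minutes.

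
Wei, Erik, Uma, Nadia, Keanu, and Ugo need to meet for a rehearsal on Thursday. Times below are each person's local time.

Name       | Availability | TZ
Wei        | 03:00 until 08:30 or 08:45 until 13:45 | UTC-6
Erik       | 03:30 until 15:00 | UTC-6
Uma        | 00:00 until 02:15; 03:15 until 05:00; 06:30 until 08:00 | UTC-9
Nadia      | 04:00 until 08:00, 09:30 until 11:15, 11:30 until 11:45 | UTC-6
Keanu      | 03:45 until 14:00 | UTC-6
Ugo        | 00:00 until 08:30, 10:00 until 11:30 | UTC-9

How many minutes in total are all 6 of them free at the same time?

Wei in UTC: 09:00-14:30, 14:45-19:45 (add 6h to convert from UTC-6).
Erik in UTC: 09:30-21:00 (add 6h to convert from UTC-6).
Uma in UTC: 09:00-11:15, 12:15-14:00, 15:30-17:00 (add 9h to convert from UTC-9).
Nadia in UTC: 10:00-14:00, 15:30-17:15, 17:30-17:45 (add 6h to convert from UTC-6).
Keanu in UTC: 09:45-20:00 (add 6h to convert from UTC-6).
Ugo in UTC: 09:00-17:30, 19:00-20:30 (add 9h to convert from UTC-9).
Wei ∩ Erik: 09:30-14:30, 14:45-19:45.
Wei ∩ Erik ∩ Uma: 09:30-11:15, 12:15-14:00, 15:30-17:00.
Wei ∩ Erik ∩ Uma ∩ Nadia: 10:00-11:15, 12:15-14:00, 15:30-17:00.
Wei ∩ Erik ∩ Uma ∩ Nadia ∩ Keanu: 10:00-11:15, 12:15-14:00, 15:30-17:00.
Wei ∩ Erik ∩ Uma ∩ Nadia ∩ Keanu ∩ Ugo: 10:00-11:15, 12:15-14:00, 15:30-17:00.
Those are the intersection windows.
Summing the common windows: 75 + 105 + 90 = 270 minutes.

270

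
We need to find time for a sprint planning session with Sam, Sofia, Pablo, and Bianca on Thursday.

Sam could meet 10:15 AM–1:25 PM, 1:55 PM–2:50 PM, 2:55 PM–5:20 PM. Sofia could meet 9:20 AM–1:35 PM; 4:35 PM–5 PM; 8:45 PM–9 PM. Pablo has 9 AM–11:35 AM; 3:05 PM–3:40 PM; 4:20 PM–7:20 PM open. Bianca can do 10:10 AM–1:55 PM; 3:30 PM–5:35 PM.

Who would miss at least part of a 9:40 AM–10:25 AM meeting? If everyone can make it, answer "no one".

Bianca, Sam

Sam: not fully free for 09:40-10:25. Sofia: free for 09:40-10:25. Pablo: free for 09:40-10:25. Bianca: not fully free for 09:40-10:25.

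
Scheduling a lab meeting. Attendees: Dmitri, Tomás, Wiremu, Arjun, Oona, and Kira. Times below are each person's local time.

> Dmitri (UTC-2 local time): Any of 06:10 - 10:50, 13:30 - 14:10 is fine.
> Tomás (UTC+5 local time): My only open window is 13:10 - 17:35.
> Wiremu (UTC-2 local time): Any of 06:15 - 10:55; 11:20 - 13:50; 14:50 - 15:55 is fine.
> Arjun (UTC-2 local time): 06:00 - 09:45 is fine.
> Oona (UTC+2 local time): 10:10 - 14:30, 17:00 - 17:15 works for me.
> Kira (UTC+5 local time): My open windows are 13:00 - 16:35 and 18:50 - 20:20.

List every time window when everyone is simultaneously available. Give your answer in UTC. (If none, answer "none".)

08:15-11:35

Dmitri in UTC: 08:10-12:50, 15:30-16:10 (add 2h to convert from UTC-2).
Tomás in UTC: 08:10-12:35 (subtract 5h to convert from UTC+5).
Wiremu in UTC: 08:15-12:55, 13:20-15:50, 16:50-17:55 (add 2h to convert from UTC-2).
Arjun in UTC: 08:00-11:45 (add 2h to convert from UTC-2).
Oona in UTC: 08:10-12:30, 15:00-15:15 (subtract 2h to convert from UTC+2).
Kira in UTC: 08:00-11:35, 13:50-15:20 (subtract 5h to convert from UTC+5).
Dmitri ∩ Tomás: 08:10-12:35.
Dmitri ∩ Tomás ∩ Wiremu: 08:15-12:35.
Dmitri ∩ Tomás ∩ Wiremu ∩ Arjun: 08:15-11:45.
Dmitri ∩ Tomás ∩ Wiremu ∩ Arjun ∩ Oona: 08:15-11:45.
Dmitri ∩ Tomás ∩ Wiremu ∩ Arjun ∩ Oona ∩ Kira: 08:15-11:35.
Those are the intersection windows.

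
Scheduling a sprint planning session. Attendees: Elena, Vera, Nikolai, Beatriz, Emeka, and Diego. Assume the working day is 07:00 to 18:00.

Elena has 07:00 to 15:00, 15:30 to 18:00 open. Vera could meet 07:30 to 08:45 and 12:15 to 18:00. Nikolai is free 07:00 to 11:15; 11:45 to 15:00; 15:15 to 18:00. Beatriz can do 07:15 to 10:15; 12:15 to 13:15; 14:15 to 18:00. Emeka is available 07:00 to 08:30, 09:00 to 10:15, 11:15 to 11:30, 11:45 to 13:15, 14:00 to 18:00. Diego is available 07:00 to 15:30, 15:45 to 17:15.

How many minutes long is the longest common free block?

90

Elena ∩ Vera: 07:30-08:45, 12:15-15:00, 15:30-18:00.
Elena ∩ Vera ∩ Nikolai: 07:30-08:45, 12:15-15:00, 15:30-18:00.
Elena ∩ Vera ∩ Nikolai ∩ Beatriz: 07:30-08:45, 12:15-13:15, 14:15-15:00, 15:30-18:00.
Elena ∩ Vera ∩ Nikolai ∩ Beatriz ∩ Emeka: 07:30-08:30, 12:15-13:15, 14:15-15:00, 15:30-18:00.
Elena ∩ Vera ∩ Nikolai ∩ Beatriz ∩ Emeka ∩ Diego: 07:30-08:30, 12:15-13:15, 14:15-15:00, 15:45-17:15.
So the common availability across everyone is 07:30-08:30, 12:15-13:15, 14:15-15:00, 15:45-17:15.
The longest is 15:45-17:15 at 90 minutes.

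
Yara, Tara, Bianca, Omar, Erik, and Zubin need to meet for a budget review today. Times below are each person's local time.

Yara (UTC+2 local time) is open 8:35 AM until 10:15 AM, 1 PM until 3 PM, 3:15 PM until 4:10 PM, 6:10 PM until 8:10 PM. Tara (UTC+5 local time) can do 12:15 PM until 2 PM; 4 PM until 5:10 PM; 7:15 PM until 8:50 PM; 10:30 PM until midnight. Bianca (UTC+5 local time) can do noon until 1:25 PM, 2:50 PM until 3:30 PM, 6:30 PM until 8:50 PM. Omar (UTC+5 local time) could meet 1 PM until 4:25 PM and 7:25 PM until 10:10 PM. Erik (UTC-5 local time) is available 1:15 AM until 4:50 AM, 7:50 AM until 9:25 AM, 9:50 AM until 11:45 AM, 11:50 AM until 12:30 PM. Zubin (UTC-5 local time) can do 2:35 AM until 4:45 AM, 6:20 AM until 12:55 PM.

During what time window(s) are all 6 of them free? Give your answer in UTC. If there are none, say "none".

08:00-08:15

Yara in UTC: 06:35-08:15, 11:00-13:00, 13:15-14:10, 16:10-18:10 (subtract 2h to convert from UTC+2).
Tara in UTC: 07:15-09:00, 11:00-12:10, 14:15-15:50, 17:30-19:00 (subtract 5h to convert from UTC+5).
Bianca in UTC: 07:00-08:25, 09:50-10:30, 13:30-15:50 (subtract 5h to convert from UTC+5).
Omar in UTC: 08:00-11:25, 14:25-17:10 (subtract 5h to convert from UTC+5).
Erik in UTC: 06:15-09:50, 12:50-14:25, 14:50-16:45, 16:50-17:30 (add 5h to convert from UTC-5).
Zubin in UTC: 07:35-09:45, 11:20-17:55 (add 5h to convert from UTC-5).
Yara ∩ Tara: 07:15-08:15, 11:00-12:10, 17:30-18:10.
Yara ∩ Tara ∩ Bianca: 07:15-08:15.
Yara ∩ Tara ∩ Bianca ∩ Omar: 08:00-08:15.
Yara ∩ Tara ∩ Bianca ∩ Omar ∩ Erik: 08:00-08:15.
Yara ∩ Tara ∩ Bianca ∩ Omar ∩ Erik ∩ Zubin: 08:00-08:15.
Those are the intersection windows.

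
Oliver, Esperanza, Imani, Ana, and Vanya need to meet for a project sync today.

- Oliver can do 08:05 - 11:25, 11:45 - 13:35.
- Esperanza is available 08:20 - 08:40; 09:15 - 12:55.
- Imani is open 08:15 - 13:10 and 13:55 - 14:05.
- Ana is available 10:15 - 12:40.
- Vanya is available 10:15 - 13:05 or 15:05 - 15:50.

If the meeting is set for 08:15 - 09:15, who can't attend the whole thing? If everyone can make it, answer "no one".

Oliver: free for 08:15-09:15. Esperanza: not fully free for 08:15-09:15. Imani: free for 08:15-09:15. Ana: not fully free for 08:15-09:15. Vanya: not fully free for 08:15-09:15.

Ana, Esperanza, Vanya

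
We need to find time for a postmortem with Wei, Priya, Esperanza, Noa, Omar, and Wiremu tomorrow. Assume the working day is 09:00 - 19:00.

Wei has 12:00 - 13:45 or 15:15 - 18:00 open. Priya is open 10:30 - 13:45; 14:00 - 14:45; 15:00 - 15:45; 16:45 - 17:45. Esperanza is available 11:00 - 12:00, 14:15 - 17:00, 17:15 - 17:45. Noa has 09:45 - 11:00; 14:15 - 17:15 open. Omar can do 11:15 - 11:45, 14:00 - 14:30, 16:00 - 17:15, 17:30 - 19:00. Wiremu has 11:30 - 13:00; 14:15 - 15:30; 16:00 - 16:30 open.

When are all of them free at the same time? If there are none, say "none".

none

Wei ∩ Priya: 12:00-13:45, 15:15-15:45, 16:45-17:45.
Wei ∩ Priya ∩ Esperanza: 15:15-15:45, 16:45-17:00, 17:15-17:45.
Wei ∩ Priya ∩ Esperanza ∩ Noa: 15:15-15:45, 16:45-17:00.
Wei ∩ Priya ∩ Esperanza ∩ Noa ∩ Omar: 16:45-17:00.
Wei ∩ Priya ∩ Esperanza ∩ Noa ∩ Omar ∩ Wiremu: ∅.
There is no time when everyone is free.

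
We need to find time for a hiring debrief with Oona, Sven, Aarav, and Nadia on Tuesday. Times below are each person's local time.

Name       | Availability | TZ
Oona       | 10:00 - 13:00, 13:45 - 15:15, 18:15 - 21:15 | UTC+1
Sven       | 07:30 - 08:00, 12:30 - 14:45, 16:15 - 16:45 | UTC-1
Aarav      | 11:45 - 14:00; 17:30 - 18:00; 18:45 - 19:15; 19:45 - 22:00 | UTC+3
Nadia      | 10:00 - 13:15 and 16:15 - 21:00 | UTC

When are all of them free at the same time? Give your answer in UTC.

17:15-17:45

Oona in UTC: 09:00-12:00, 12:45-14:15, 17:15-20:15 (subtract 1h to convert from UTC+1).
Sven in UTC: 08:30-09:00, 13:30-15:45, 17:15-17:45 (add 1h to convert from UTC-1).
Aarav in UTC: 08:45-11:00, 14:30-15:00, 15:45-16:15, 16:45-19:00 (subtract 3h to convert from UTC+3).
Nadia in UTC: 10:00-13:15, 16:15-21:00.
Oona ∩ Sven: 13:30-14:15, 17:15-17:45.
Oona ∩ Sven ∩ Aarav: 17:15-17:45.
Oona ∩ Sven ∩ Aarav ∩ Nadia: 17:15-17:45.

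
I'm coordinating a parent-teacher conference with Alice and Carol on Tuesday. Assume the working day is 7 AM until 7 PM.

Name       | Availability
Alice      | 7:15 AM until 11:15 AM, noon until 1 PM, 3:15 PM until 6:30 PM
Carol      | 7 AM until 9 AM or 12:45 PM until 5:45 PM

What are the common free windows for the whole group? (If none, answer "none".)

Alice ∩ Carol: 07:15-09:00, 12:45-13:00, 15:15-17:45.
So the common availability across everyone is 07:15-09:00, 12:45-13:00, 15:15-17:45.

07:15-09:00, 12:45-13:00, 15:15-17:45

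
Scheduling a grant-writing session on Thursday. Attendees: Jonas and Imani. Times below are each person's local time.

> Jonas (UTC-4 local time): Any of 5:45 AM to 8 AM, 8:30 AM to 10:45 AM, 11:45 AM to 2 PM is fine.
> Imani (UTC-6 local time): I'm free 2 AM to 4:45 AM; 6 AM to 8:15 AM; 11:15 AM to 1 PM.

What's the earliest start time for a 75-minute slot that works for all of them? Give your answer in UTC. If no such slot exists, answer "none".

Jonas in UTC: 09:45-12:00, 12:30-14:45, 15:45-18:00 (add 4h to convert from UTC-4).
Imani in UTC: 08:00-10:45, 12:00-14:15, 17:15-19:00 (add 6h to convert from UTC-6).
Jonas ∩ Imani: 09:45-10:45, 12:30-14:15, 17:15-18:00.
The first common window of at least 75 minutes is 12:30-14:15, so the earliest start is 12:30.

12:30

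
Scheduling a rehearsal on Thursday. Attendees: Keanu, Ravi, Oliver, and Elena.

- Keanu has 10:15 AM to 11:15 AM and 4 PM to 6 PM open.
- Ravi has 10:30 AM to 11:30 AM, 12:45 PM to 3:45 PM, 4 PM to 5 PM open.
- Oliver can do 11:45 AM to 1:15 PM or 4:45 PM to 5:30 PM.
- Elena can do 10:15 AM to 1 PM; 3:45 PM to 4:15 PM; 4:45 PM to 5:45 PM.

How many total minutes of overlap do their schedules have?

15

Keanu ∩ Ravi: 10:30-11:15, 16:00-17:00.
Keanu ∩ Ravi ∩ Oliver: 16:45-17:00.
Keanu ∩ Ravi ∩ Oliver ∩ Elena: 16:45-17:00.
That's a single block of 15 minutes.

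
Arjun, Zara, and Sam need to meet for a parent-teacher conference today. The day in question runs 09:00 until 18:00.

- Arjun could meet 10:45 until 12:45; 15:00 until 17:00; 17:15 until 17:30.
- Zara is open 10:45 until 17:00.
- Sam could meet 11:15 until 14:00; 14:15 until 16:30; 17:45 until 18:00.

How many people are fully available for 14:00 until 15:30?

Zara can make the full 14:00-15:30 slot — that's 1.

1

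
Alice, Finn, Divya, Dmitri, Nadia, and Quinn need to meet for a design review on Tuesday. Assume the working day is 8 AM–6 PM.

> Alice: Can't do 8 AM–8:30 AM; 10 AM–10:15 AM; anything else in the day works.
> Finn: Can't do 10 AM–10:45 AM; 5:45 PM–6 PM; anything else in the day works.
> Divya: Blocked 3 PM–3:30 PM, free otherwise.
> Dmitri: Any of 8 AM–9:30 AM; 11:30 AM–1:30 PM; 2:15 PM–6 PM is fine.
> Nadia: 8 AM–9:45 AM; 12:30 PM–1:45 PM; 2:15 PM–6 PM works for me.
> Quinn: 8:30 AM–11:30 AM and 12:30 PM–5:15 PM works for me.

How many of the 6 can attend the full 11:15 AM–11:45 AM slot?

Alice free: 08:30-10:00, 10:15-18:00 (invert busy blocks within the working day).
Finn free: 08:00-10:00, 10:45-17:45 (invert busy blocks within the working day).
Divya free: 08:00-15:00, 15:30-18:00 (invert busy blocks within the working day).
Dmitri free: 08:00-09:30, 11:30-13:30, 14:15-18:00.
Nadia free: 08:00-09:45, 12:30-13:45, 14:15-18:00.
Quinn free: 08:30-11:30, 12:30-17:15.
Alice, Finn, and Divya can make the full 11:15-11:45 slot — that's 3.

3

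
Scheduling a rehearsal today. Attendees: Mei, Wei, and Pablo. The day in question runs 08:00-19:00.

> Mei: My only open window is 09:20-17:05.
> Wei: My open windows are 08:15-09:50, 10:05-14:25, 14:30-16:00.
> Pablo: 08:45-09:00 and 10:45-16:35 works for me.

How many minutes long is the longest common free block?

Mei ∩ Wei: 09:20-09:50, 10:05-14:25, 14:30-16:00.
Mei ∩ Wei ∩ Pablo: 10:45-14:25, 14:30-16:00.
Those are the intersection windows.
The longest is 10:45-14:25 at 220 minutes.

220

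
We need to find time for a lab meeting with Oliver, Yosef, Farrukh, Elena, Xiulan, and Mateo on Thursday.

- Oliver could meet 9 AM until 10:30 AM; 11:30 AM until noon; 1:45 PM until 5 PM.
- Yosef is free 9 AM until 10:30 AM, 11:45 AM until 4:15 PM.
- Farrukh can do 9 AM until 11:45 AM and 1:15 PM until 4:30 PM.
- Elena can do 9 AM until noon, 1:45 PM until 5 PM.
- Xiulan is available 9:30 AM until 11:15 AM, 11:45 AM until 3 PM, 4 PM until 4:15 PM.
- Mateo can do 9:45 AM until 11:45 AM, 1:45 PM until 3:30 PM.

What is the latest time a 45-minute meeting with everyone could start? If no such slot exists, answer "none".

14:15

Oliver ∩ Yosef: 09:00-10:30, 11:45-12:00, 13:45-16:15.
Oliver ∩ Yosef ∩ Farrukh: 09:00-10:30, 13:45-16:15.
Oliver ∩ Yosef ∩ Farrukh ∩ Elena: 09:00-10:30, 13:45-16:15.
Oliver ∩ Yosef ∩ Farrukh ∩ Elena ∩ Xiulan: 09:30-10:30, 13:45-15:00, 16:00-16:15.
Oliver ∩ Yosef ∩ Farrukh ∩ Elena ∩ Xiulan ∩ Mateo: 09:45-10:30, 13:45-15:00.
Those are the intersection windows.
The last common window of at least 45 minutes is 13:45-15:00; a 45-minute meeting can start as late as 14:15 and still end by 15:00.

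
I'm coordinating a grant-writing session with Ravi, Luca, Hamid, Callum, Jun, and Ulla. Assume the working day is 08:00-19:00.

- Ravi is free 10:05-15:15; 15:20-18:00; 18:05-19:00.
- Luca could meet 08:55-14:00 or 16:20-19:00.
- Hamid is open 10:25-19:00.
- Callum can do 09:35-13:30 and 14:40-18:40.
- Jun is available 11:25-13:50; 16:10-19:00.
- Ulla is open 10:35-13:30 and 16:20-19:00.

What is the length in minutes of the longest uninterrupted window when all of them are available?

125

Ravi ∩ Luca: 10:05-14:00, 16:20-18:00, 18:05-19:00.
Ravi ∩ Luca ∩ Hamid: 10:25-14:00, 16:20-18:00, 18:05-19:00.
Ravi ∩ Luca ∩ Hamid ∩ Callum: 10:25-13:30, 16:20-18:00, 18:05-18:40.
Ravi ∩ Luca ∩ Hamid ∩ Callum ∩ Jun: 11:25-13:30, 16:20-18:00, 18:05-18:40.
Ravi ∩ Luca ∩ Hamid ∩ Callum ∩ Jun ∩ Ulla: 11:25-13:30, 16:20-18:00, 18:05-18:40.
The longest is 11:25-13:30 at 125 minutes.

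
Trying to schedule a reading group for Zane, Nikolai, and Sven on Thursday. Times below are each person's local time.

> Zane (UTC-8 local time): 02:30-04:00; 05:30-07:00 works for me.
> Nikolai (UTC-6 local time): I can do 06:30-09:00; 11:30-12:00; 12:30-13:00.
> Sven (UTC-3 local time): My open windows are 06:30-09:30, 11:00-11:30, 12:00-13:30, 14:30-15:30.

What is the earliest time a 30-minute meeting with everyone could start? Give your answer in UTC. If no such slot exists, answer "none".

14:00

Zane in UTC: 10:30-12:00, 13:30-15:00 (add 8h to convert from UTC-8).
Nikolai in UTC: 12:30-15:00, 17:30-18:00, 18:30-19:00 (add 6h to convert from UTC-6).
Sven in UTC: 09:30-12:30, 14:00-14:30, 15:00-16:30, 17:30-18:30 (add 3h to convert from UTC-3).
Zane ∩ Nikolai: 13:30-15:00.
Zane ∩ Nikolai ∩ Sven: 14:00-14:30.
The first common window of at least 30 minutes is 14:00-14:30, so the earliest start is 14:00.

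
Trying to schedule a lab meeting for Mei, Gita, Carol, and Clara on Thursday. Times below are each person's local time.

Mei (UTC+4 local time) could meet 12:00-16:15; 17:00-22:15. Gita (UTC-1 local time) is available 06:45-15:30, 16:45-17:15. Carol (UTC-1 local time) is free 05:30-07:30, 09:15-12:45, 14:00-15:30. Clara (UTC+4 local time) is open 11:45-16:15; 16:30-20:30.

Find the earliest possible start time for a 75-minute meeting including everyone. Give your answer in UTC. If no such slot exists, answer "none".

10:15

Mei in UTC: 08:00-12:15, 13:00-18:15 (subtract 4h to convert from UTC+4).
Gita in UTC: 07:45-16:30, 17:45-18:15 (add 1h to convert from UTC-1).
Carol in UTC: 06:30-08:30, 10:15-13:45, 15:00-16:30 (add 1h to convert from UTC-1).
Clara in UTC: 07:45-12:15, 12:30-16:30 (subtract 4h to convert from UTC+4).
Mei ∩ Gita: 08:00-12:15, 13:00-16:30, 17:45-18:15.
Mei ∩ Gita ∩ Carol: 08:00-08:30, 10:15-12:15, 13:00-13:45, 15:00-16:30.
Mei ∩ Gita ∩ Carol ∩ Clara: 08:00-08:30, 10:15-12:15, 13:00-13:45, 15:00-16:30.
Those are the intersection windows.
The first common window of at least 75 minutes is 10:15-12:15, so the earliest start is 10:15.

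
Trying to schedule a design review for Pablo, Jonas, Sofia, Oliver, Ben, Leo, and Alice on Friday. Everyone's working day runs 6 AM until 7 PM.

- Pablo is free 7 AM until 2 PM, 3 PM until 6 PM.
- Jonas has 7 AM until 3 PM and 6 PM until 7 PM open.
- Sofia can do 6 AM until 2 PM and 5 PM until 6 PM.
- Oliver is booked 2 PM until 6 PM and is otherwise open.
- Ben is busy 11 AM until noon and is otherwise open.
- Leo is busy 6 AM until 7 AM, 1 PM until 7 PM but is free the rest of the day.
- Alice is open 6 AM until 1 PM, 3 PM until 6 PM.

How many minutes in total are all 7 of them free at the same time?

Pablo free: 07:00-14:00, 15:00-18:00.
Jonas free: 07:00-15:00, 18:00-19:00.
Sofia free: 06:00-14:00, 17:00-18:00.
Oliver free: 06:00-14:00, 18:00-19:00 (invert busy blocks within the working day).
Ben free: 06:00-11:00, 12:00-19:00 (invert busy blocks within the working day).
Leo free: 07:00-13:00 (invert busy blocks within the working day).
Alice free: 06:00-13:00, 15:00-18:00.
Pablo ∩ Jonas: 07:00-14:00.
Pablo ∩ Jonas ∩ Sofia: 07:00-14:00.
Pablo ∩ Jonas ∩ Sofia ∩ Oliver: 07:00-14:00.
Pablo ∩ Jonas ∩ Sofia ∩ Oliver ∩ Ben: 07:00-11:00, 12:00-14:00.
Pablo ∩ Jonas ∩ Sofia ∩ Oliver ∩ Ben ∩ Leo: 07:00-11:00, 12:00-13:00.
Pablo ∩ Jonas ∩ Sofia ∩ Oliver ∩ Ben ∩ Leo ∩ Alice: 07:00-11:00, 12:00-13:00.
Summing the common windows: 240 + 60 = 300 minutes.

300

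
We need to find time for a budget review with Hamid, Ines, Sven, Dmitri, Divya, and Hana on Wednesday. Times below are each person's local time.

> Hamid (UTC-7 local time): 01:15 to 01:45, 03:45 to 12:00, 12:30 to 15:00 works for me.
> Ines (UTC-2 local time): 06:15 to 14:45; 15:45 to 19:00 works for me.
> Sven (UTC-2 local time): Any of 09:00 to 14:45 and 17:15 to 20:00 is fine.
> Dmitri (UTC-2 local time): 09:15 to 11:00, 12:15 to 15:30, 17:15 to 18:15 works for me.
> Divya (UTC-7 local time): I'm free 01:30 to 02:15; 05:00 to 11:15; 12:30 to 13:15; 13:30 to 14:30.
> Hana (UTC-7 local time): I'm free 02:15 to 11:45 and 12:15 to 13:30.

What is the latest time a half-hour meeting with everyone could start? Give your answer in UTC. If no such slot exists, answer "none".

19:45

Hamid in UTC: 08:15-08:45, 10:45-19:00, 19:30-22:00 (add 7h to convert from UTC-7).
Ines in UTC: 08:15-16:45, 17:45-21:00 (add 2h to convert from UTC-2).
Sven in UTC: 11:00-16:45, 19:15-22:00 (add 2h to convert from UTC-2).
Dmitri in UTC: 11:15-13:00, 14:15-17:30, 19:15-20:15 (add 2h to convert from UTC-2).
Divya in UTC: 08:30-09:15, 12:00-18:15, 19:30-20:15, 20:30-21:30 (add 7h to convert from UTC-7).
Hana in UTC: 09:15-18:45, 19:15-20:30 (add 7h to convert from UTC-7).
Hamid ∩ Ines: 08:15-08:45, 10:45-16:45, 17:45-19:00, 19:30-21:00.
Hamid ∩ Ines ∩ Sven: 11:00-16:45, 19:30-21:00.
Hamid ∩ Ines ∩ Sven ∩ Dmitri: 11:15-13:00, 14:15-16:45, 19:30-20:15.
Hamid ∩ Ines ∩ Sven ∩ Dmitri ∩ Divya: 12:00-13:00, 14:15-16:45, 19:30-20:15.
Hamid ∩ Ines ∩ Sven ∩ Dmitri ∩ Divya ∩ Hana: 12:00-13:00, 14:15-16:45, 19:30-20:15.
The last common window of at least 30 minutes is 19:30-20:15; a 30-minute meeting can start as late as 19:45 and still end by 20:15.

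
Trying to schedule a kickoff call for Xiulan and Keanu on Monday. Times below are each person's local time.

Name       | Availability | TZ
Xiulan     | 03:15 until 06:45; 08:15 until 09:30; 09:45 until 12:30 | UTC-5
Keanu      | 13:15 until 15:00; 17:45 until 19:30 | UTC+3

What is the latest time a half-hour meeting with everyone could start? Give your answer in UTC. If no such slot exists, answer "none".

Xiulan in UTC: 08:15-11:45, 13:15-14:30, 14:45-17:30 (add 5h to convert from UTC-5).
Keanu in UTC: 10:15-12:00, 14:45-16:30 (subtract 3h to convert from UTC+3).
Xiulan ∩ Keanu: 10:15-11:45, 14:45-16:30.
The last common window of at least 30 minutes is 14:45-16:30; a 30-minute meeting can start as late as 16:00 and still end by 16:30.

16:00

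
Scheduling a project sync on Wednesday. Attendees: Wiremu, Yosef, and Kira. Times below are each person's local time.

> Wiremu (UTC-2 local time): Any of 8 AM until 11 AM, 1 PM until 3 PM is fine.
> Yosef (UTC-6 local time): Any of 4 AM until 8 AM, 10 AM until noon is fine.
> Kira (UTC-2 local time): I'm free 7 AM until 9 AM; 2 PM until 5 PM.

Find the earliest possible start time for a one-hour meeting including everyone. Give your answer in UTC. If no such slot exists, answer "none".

10:00

Wiremu in UTC: 10:00-13:00, 15:00-17:00 (add 2h to convert from UTC-2).
Yosef in UTC: 10:00-14:00, 16:00-18:00 (add 6h to convert from UTC-6).
Kira in UTC: 09:00-11:00, 16:00-19:00 (add 2h to convert from UTC-2).
Wiremu ∩ Yosef: 10:00-13:00, 16:00-17:00.
Wiremu ∩ Yosef ∩ Kira: 10:00-11:00, 16:00-17:00.
The first common window of at least 60 minutes is 10:00-11:00, so the earliest start is 10:00.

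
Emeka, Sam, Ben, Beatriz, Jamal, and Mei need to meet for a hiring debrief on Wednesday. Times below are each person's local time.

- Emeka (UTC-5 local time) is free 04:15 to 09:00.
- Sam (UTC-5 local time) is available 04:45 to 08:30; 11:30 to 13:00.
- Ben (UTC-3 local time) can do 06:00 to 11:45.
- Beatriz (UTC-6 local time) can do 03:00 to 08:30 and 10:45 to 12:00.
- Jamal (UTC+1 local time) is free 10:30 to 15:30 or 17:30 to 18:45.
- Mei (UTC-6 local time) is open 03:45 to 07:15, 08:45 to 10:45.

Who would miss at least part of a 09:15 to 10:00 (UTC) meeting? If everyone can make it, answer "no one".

Emeka in UTC: 09:15-14:00 (add 5h to convert from UTC-5).
Sam in UTC: 09:45-13:30, 16:30-18:00 (add 5h to convert from UTC-5).
Ben in UTC: 09:00-14:45 (add 3h to convert from UTC-3).
Beatriz in UTC: 09:00-14:30, 16:45-18:00 (add 6h to convert from UTC-6).
Jamal in UTC: 09:30-14:30, 16:30-17:45 (subtract 1h to convert from UTC+1).
Mei in UTC: 09:45-13:15, 14:45-16:45 (add 6h to convert from UTC-6).
Emeka: free for 09:15-10:00. Sam: not fully free for 09:15-10:00. Ben: free for 09:15-10:00. Beatriz: free for 09:15-10:00. Jamal: not fully free for 09:15-10:00. Mei: not fully free for 09:15-10:00.

Jamal, Mei, Sam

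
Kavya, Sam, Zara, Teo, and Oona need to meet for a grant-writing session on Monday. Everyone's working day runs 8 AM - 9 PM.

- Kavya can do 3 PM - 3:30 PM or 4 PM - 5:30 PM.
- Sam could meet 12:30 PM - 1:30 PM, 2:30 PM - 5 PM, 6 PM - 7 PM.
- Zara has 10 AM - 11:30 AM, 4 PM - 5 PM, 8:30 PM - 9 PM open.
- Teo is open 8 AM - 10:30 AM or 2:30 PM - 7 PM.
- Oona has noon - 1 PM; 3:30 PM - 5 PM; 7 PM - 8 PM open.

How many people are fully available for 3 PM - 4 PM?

2

Sam and Teo can make the full 15:00-16:00 slot — that's 2.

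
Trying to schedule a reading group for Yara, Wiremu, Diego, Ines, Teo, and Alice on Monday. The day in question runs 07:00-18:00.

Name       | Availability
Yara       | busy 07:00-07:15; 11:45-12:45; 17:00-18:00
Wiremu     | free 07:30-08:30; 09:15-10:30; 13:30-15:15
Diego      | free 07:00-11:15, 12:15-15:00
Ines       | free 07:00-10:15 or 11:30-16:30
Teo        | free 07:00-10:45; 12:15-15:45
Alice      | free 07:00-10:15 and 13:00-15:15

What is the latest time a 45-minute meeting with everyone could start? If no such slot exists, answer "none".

14:15

Yara free: 07:15-11:45, 12:45-17:00 (invert busy blocks within the working day).
Wiremu free: 07:30-08:30, 09:15-10:30, 13:30-15:15.
Diego free: 07:00-11:15, 12:15-15:00.
Ines free: 07:00-10:15, 11:30-16:30.
Teo free: 07:00-10:45, 12:15-15:45.
Alice free: 07:00-10:15, 13:00-15:15.
Yara ∩ Wiremu: 07:30-08:30, 09:15-10:30, 13:30-15:15.
Yara ∩ Wiremu ∩ Diego: 07:30-08:30, 09:15-10:30, 13:30-15:00.
Yara ∩ Wiremu ∩ Diego ∩ Ines: 07:30-08:30, 09:15-10:15, 13:30-15:00.
Yara ∩ Wiremu ∩ Diego ∩ Ines ∩ Teo: 07:30-08:30, 09:15-10:15, 13:30-15:00.
Yara ∩ Wiremu ∩ Diego ∩ Ines ∩ Teo ∩ Alice: 07:30-08:30, 09:15-10:15, 13:30-15:00.
Those are the intersection windows.
The last common window of at least 45 minutes is 13:30-15:00; a 45-minute meeting can start as late as 14:15 and still end by 15:00.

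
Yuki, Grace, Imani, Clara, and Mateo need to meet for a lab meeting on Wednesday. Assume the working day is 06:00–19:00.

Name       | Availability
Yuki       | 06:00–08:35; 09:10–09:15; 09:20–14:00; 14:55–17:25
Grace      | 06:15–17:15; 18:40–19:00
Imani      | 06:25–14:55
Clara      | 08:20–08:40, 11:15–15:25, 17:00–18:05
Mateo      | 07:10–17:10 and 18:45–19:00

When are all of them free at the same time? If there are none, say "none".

08:20-08:35, 11:15-14:00

Yuki ∩ Grace: 06:15-08:35, 09:10-09:15, 09:20-14:00, 14:55-17:15.
Yuki ∩ Grace ∩ Imani: 06:25-08:35, 09:10-09:15, 09:20-14:00.
Yuki ∩ Grace ∩ Imani ∩ Clara: 08:20-08:35, 11:15-14:00.
Yuki ∩ Grace ∩ Imani ∩ Clara ∩ Mateo: 08:20-08:35, 11:15-14:00.
Those are the intersection windows.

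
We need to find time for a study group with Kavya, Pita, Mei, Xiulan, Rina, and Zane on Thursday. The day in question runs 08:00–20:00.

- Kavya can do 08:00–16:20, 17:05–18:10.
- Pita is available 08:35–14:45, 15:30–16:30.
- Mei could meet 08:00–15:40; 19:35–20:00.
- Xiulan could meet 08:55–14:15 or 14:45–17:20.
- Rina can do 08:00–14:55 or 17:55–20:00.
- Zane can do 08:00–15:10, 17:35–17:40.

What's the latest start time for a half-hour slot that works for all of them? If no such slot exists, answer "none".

Kavya ∩ Pita: 08:35-14:45, 15:30-16:20.
Kavya ∩ Pita ∩ Mei: 08:35-14:45, 15:30-15:40.
Kavya ∩ Pita ∩ Mei ∩ Xiulan: 08:55-14:15, 15:30-15:40.
Kavya ∩ Pita ∩ Mei ∩ Xiulan ∩ Rina: 08:55-14:15.
Kavya ∩ Pita ∩ Mei ∩ Xiulan ∩ Rina ∩ Zane: 08:55-14:15.
So the common availability across everyone is 08:55-14:15.
The last common window of at least 30 minutes is 08:55-14:15; a 30-minute meeting can start as late as 13:45 and still end by 14:15.

13:45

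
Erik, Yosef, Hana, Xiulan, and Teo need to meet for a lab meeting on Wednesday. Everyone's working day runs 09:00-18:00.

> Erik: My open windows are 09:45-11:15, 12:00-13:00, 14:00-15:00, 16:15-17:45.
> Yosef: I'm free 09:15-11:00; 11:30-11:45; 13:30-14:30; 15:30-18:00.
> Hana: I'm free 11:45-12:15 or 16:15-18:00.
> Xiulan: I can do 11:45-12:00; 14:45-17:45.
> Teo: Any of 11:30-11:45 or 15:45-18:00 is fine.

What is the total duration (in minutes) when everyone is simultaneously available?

Erik ∩ Yosef: 09:45-11:00, 14:00-14:30, 16:15-17:45.
Erik ∩ Yosef ∩ Hana: 16:15-17:45.
Erik ∩ Yosef ∩ Hana ∩ Xiulan: 16:15-17:45.
Erik ∩ Yosef ∩ Hana ∩ Xiulan ∩ Teo: 16:15-17:45.
So the common availability across everyone is 16:15-17:45.
That's a single block of 90 minutes.

90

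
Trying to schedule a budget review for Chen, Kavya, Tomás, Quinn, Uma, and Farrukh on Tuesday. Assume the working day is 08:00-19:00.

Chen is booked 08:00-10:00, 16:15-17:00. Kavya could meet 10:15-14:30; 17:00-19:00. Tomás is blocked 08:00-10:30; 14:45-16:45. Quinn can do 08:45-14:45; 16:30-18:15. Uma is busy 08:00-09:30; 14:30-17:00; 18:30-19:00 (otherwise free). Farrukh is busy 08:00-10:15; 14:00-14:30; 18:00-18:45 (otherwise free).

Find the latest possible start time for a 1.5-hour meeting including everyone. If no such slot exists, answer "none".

12:30

Chen free: 10:00-16:15, 17:00-19:00 (invert busy blocks within the working day).
Kavya free: 10:15-14:30, 17:00-19:00.
Tomás free: 10:30-14:45, 16:45-19:00 (invert busy blocks within the working day).
Quinn free: 08:45-14:45, 16:30-18:15.
Uma free: 09:30-14:30, 17:00-18:30 (invert busy blocks within the working day).
Farrukh free: 10:15-14:00, 14:30-18:00, 18:45-19:00 (invert busy blocks within the working day).
Chen ∩ Kavya: 10:15-14:30, 17:00-19:00.
Chen ∩ Kavya ∩ Tomás: 10:30-14:30, 17:00-19:00.
Chen ∩ Kavya ∩ Tomás ∩ Quinn: 10:30-14:30, 17:00-18:15.
Chen ∩ Kavya ∩ Tomás ∩ Quinn ∩ Uma: 10:30-14:30, 17:00-18:15.
Chen ∩ Kavya ∩ Tomás ∩ Quinn ∩ Uma ∩ Farrukh: 10:30-14:00, 17:00-18:00.
The last common window of at least 90 minutes is 10:30-14:00; a 90-minute meeting can start as late as 12:30 and still end by 14:00.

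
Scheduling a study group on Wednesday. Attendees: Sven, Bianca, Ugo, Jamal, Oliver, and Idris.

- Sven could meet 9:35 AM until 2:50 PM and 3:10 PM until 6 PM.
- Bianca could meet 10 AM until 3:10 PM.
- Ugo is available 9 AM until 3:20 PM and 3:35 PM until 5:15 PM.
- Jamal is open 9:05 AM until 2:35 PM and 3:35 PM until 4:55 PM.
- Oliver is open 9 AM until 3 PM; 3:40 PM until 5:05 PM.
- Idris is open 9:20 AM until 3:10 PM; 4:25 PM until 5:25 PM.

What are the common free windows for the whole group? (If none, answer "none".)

Sven ∩ Bianca: 10:00-14:50.
Sven ∩ Bianca ∩ Ugo: 10:00-14:50.
Sven ∩ Bianca ∩ Ugo ∩ Jamal: 10:00-14:35.
Sven ∩ Bianca ∩ Ugo ∩ Jamal ∩ Oliver: 10:00-14:35.
Sven ∩ Bianca ∩ Ugo ∩ Jamal ∩ Oliver ∩ Idris: 10:00-14:35.
So the common availability across everyone is 10:00-14:35.

10:00-14:35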